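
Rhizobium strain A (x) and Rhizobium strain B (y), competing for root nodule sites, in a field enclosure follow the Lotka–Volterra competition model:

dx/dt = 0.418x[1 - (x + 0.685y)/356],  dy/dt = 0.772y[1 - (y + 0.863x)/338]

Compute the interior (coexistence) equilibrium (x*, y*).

Setting both brackets to zero gives the nullclines x + 0.685y = 356 and 0.863x + y = 338.
Substituting y = 338 - 0.863x into the first: x(1 - 0.685·0.863) = 356 - 0.685·338.
So x* = 124/0.409 = 304, and then y* = 338 - 0.863·304 = 75.3.

x* ≈ 304, y* ≈ 75.3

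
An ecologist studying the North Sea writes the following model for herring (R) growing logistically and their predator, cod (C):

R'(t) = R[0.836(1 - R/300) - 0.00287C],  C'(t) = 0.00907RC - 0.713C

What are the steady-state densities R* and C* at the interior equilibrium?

R* ≈ 78.6, C* ≈ 215

From dC/dt = 0 with C > 0: 0.00907R* = 0.713, so R* = 78.6.
Substitute into dR/dt = 0: 0.836(1 - 78.6/300) = 0.00287C*.
The bracket is 0.738, giving C* = 0.617/0.00287 = 215.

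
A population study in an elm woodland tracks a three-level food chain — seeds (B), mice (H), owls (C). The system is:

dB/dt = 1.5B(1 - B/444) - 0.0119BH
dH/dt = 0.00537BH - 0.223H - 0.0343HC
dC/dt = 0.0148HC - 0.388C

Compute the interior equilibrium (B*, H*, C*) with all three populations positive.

From dC/dt = 0: 0.0148H* = 0.388, so H* = 26.2.
From dB/dt = 0: 1.5(1 - B*/444) = 0.0119·26.2, giving B* = 444·(1 - 0.208) = 352.
From dH/dt = 0: 0.00537·352 - 0.223 = 0.0343C*, so C* = 1.67/0.0343 = 48.6.

B* ≈ 352, H* ≈ 26.2, C* ≈ 48.6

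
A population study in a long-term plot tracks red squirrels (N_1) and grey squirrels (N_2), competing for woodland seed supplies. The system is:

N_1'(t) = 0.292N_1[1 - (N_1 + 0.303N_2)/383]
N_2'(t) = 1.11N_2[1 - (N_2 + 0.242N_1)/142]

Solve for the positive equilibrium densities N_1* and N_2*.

Setting both brackets to zero gives the nullclines N_1 + 0.303N_2 = 383 and 0.242N_1 + N_2 = 142.
Substituting N_2 = 142 - 0.242N_1 into the first: N_1(1 - 0.303·0.242) = 383 - 0.303·142.
So N_1* = 340/0.927 = 367, and then N_2* = 142 - 0.242·367 = 53.2.

N_1* ≈ 367, N_2* ≈ 53.2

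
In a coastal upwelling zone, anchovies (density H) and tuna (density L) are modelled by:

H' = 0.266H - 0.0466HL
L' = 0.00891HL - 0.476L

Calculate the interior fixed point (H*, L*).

Set dL/dt = 0 with L > 0: 0.00891H - 0.476 = 0, so H* = 0.476/0.00891 = 53.4.
Set dH/dt = 0 with H > 0: 0.266 - 0.0466L = 0, so L* = 0.266/0.0466 = 5.71.

H* ≈ 53.4, L* ≈ 5.71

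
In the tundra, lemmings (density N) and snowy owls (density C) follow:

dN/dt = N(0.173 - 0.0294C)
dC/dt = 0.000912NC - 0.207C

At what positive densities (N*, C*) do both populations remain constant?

Set dC/dt = 0 with C > 0: 0.000912N - 0.207 = 0, so N* = 0.207/0.000912 = 227.
Set dN/dt = 0 with N > 0: 0.173 - 0.0294C = 0, so C* = 0.173/0.0294 = 5.88.

N* ≈ 227, C* ≈ 5.88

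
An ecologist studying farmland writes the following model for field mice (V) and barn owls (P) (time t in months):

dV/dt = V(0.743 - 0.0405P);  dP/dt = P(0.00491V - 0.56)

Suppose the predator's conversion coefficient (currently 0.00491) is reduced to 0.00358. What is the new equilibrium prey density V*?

V* ≈ 156

At the interior fixed point, setting dP/dt = 0 with P > 0 fixes V* = (predator death rate)/(VP coefficient) — independent of the other coefficients.
With the change, V* = 0.56/0.00358 = 156; it rises from 114.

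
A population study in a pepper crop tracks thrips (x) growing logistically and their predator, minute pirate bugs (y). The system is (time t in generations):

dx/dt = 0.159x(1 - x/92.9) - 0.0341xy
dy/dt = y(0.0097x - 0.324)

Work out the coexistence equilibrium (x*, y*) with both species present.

From dy/dt = 0 with y > 0: 0.0097x* = 0.324, so x* = 33.4.
Substitute into dx/dt = 0: 0.159(1 - 33.4/92.9) = 0.0341y*.
The bracket is 0.64, giving y* = 0.102/0.0341 = 2.99.

x* ≈ 33.4, y* ≈ 2.99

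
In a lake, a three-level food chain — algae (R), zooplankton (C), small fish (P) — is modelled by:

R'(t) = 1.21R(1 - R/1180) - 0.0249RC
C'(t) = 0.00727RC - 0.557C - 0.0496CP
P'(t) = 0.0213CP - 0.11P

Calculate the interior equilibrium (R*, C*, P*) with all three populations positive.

R* ≈ 1050, C* ≈ 5.16, P* ≈ 143

From dP/dt = 0: 0.0213C* = 0.11, so C* = 5.16.
From dR/dt = 0: 1.21(1 - R*/1180) = 0.0249·5.16, giving R* = 1180·(1 - 0.106) = 1050.
From dC/dt = 0: 0.00727·1050 - 0.557 = 0.0496P*, so P* = 7.11/0.0496 = 143.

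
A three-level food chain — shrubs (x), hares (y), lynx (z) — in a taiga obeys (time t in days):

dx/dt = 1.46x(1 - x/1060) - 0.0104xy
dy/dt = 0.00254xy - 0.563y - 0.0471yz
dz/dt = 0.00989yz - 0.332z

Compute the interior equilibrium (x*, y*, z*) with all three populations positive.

x* ≈ 807, y* ≈ 33.6, z* ≈ 31.5

From dz/dt = 0: 0.00989y* = 0.332, so y* = 33.6.
From dx/dt = 0: 1.46(1 - x*/1060) = 0.0104·33.6, giving x* = 1060·(1 - 0.239) = 807.
From dy/dt = 0: 0.00254·807 - 0.563 = 0.0471z*, so z* = 1.49/0.0471 = 31.5.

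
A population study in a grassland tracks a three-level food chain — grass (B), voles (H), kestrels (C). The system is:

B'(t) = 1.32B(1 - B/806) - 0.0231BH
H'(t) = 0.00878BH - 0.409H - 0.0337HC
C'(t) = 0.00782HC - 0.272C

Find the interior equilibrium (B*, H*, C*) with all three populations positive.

B* ≈ 315, H* ≈ 34.8, C* ≈ 70

From dC/dt = 0: 0.00782H* = 0.272, so H* = 34.8.
From dB/dt = 0: 1.32(1 - B*/806) = 0.0231·34.8, giving B* = 806·(1 - 0.609) = 315.
From dH/dt = 0: 0.00878·315 - 0.409 = 0.0337C*, so C* = 2.36/0.0337 = 70.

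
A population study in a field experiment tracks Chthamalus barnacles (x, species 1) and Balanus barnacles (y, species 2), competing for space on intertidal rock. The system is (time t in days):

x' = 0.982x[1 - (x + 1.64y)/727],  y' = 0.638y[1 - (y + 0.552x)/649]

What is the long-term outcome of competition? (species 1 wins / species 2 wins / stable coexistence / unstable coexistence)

species 2 excludes species 1

Compare the nullcline intercepts: K1/α12 = 727/1.64 = 443 < K2 = 649; K2/α21 = 649/0.552 = 1180 > K1 = 727.
Since the inequalities point opposite ways, species 2 can invade but species 1 cannot.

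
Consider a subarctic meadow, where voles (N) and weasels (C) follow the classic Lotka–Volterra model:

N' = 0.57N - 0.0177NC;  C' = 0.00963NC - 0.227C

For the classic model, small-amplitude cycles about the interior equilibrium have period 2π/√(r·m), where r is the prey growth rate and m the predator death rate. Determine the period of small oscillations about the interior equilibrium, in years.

T ≈ 17.5 years

Here r = 0.57 and m = 0.227, so r·m = 0.129.
ω = √0.129 = 0.36 per year, hence T = 2π/ω ≈ 17.5 years.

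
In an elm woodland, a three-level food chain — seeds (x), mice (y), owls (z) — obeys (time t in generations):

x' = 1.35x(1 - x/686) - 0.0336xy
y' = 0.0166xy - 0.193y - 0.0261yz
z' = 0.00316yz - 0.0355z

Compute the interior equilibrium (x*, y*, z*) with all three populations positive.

From dz/dt = 0: 0.00316y* = 0.0355, so y* = 11.2.
From dx/dt = 0: 1.35(1 - x*/686) = 0.0336·11.2, giving x* = 686·(1 - 0.28) = 494.
From dy/dt = 0: 0.0166·494 - 0.193 = 0.0261z*, so z* = 8.01/0.0261 = 307.

x* ≈ 494, y* ≈ 11.2, z* ≈ 307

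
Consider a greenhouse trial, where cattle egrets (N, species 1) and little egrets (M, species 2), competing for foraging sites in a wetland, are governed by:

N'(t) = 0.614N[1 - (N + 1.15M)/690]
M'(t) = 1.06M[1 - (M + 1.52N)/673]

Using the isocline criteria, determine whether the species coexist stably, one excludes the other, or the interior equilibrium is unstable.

Compare the nullcline intercepts: K1/α12 = 690/1.15 = 600 < K2 = 673; K2/α21 = 673/1.52 = 443 < K1 = 690.
Since both are reversed, neither can invade when rare; the interior point is a saddle.

unstable coexistence (outcome depends on initial conditions)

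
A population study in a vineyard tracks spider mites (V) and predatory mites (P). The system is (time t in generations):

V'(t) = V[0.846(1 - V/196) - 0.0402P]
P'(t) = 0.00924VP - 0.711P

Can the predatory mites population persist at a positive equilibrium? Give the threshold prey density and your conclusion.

The predator equation gives dP/dt > 0 only when V > 0.711/0.00924 = 76.9.
Without the predator, V → K = 196. Since 196 > 76.9, the predator can invade and persist.

Threshold V = 76.9; K > 76.9, so yes, the predator persists.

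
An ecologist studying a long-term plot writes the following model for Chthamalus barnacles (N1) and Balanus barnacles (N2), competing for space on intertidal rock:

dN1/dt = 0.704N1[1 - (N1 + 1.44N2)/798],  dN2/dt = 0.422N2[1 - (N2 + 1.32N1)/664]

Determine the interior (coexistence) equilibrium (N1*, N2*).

N1* ≈ 176, N2* ≈ 432

Setting both brackets to zero gives the nullclines N1 + 1.44N2 = 798 and 1.32N1 + N2 = 664.
Substituting N2 = 664 - 1.32N1 into the first: N1(1 - 1.44·1.32) = 798 - 1.44·664.
So N1* = -158/-0.901 = 176, and then N2* = 664 - 1.32·176 = 432.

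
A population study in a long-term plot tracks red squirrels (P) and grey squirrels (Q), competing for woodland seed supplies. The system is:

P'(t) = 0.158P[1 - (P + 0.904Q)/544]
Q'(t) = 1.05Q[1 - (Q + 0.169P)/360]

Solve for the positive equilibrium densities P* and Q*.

P* ≈ 258, Q* ≈ 316

Setting both brackets to zero gives the nullclines P + 0.904Q = 544 and 0.169P + Q = 360.
Substituting Q = 360 - 0.169P into the first: P(1 - 0.904·0.169) = 544 - 0.904·360.
So P* = 219/0.847 = 258, and then Q* = 360 - 0.169·258 = 316.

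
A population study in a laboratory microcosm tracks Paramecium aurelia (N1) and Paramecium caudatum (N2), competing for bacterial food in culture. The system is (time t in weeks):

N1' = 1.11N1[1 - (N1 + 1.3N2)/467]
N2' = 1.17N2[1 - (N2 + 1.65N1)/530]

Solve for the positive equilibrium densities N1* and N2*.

Setting both brackets to zero gives the nullclines N1 + 1.3N2 = 467 and 1.65N1 + N2 = 530.
Substituting N2 = 530 - 1.65N1 into the first: N1(1 - 1.3·1.65) = 467 - 1.3·530.
So N1* = -222/-1.15 = 194, and then N2* = 530 - 1.65·194 = 210.

N1* ≈ 194, N2* ≈ 210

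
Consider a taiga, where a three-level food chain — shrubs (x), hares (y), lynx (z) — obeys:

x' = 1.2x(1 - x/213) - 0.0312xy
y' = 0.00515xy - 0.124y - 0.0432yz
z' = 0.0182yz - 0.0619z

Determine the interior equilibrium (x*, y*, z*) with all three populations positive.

x* ≈ 194, y* ≈ 3.4, z* ≈ 20.3

From dz/dt = 0: 0.0182y* = 0.0619, so y* = 3.4.
From dx/dt = 0: 1.2(1 - x*/213) = 0.0312·3.4, giving x* = 213·(1 - 0.0884) = 194.
From dy/dt = 0: 0.00515·194 - 0.124 = 0.0432z*, so z* = 0.876/0.0432 = 20.3.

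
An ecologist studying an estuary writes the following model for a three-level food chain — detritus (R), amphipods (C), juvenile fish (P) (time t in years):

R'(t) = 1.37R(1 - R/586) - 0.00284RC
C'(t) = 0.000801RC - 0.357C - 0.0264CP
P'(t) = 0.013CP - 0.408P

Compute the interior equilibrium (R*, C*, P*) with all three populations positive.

From dP/dt = 0: 0.013C* = 0.408, so C* = 31.4.
From dR/dt = 0: 1.37(1 - R*/586) = 0.00284·31.4, giving R* = 586·(1 - 0.0651) = 548.
From dC/dt = 0: 0.000801·548 - 0.357 = 0.0264P*, so P* = 0.0818/0.0264 = 3.1.

R* ≈ 548, C* ≈ 31.4, P* ≈ 3.1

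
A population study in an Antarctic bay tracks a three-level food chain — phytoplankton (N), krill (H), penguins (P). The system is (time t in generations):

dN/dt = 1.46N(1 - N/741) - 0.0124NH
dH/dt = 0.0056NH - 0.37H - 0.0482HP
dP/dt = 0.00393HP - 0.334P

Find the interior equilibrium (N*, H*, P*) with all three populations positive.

From dP/dt = 0: 0.00393H* = 0.334, so H* = 85.
From dN/dt = 0: 1.46(1 - N*/741) = 0.0124·85, giving N* = 741·(1 - 0.722) = 206.
From dH/dt = 0: 0.0056·206 - 0.37 = 0.0482P*, so P* = 0.784/0.0482 = 16.3.

N* ≈ 206, H* ≈ 85, P* ≈ 16.3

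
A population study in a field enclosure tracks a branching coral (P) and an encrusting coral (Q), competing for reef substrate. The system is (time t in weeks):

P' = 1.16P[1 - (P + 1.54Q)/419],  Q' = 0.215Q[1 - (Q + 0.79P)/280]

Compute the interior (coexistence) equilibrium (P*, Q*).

P* ≈ 56.3, Q* ≈ 236

Setting both brackets to zero gives the nullclines P + 1.54Q = 419 and 0.79P + Q = 280.
Substituting Q = 280 - 0.79P into the first: P(1 - 1.54·0.79) = 419 - 1.54·280.
So P* = -12.2/-0.217 = 56.3, and then Q* = 280 - 0.79·56.3 = 236.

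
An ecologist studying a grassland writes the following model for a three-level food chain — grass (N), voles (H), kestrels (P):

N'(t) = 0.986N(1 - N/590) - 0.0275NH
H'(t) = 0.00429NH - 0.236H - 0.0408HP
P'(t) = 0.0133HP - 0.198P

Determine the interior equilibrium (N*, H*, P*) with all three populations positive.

N* ≈ 345, H* ≈ 14.9, P* ≈ 30.5

From dP/dt = 0: 0.0133H* = 0.198, so H* = 14.9.
From dN/dt = 0: 0.986(1 - N*/590) = 0.0275·14.9, giving N* = 590·(1 - 0.415) = 345.
From dH/dt = 0: 0.00429·345 - 0.236 = 0.0408P*, so P* = 1.24/0.0408 = 30.5.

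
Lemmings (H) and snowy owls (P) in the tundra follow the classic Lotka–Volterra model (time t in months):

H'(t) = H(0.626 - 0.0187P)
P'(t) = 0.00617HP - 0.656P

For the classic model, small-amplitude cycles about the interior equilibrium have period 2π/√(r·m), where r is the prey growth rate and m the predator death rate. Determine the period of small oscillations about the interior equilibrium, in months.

Here r = 0.626 and m = 0.656, so r·m = 0.411.
ω = √0.411 = 0.641 per month, hence T = 2π/ω ≈ 9.8 months.

T ≈ 9.8 months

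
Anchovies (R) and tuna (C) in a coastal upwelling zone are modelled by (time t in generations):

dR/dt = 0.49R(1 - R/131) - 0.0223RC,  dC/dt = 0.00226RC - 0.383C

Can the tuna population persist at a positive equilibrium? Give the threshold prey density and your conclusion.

The predator equation gives dC/dt > 0 only when R > 0.383/0.00226 = 169.
Without the predator, R → K = 131. Since 131 < 169, the predator cannot invade.

Threshold R = 169; K < 169, so no, the predator goes extinct.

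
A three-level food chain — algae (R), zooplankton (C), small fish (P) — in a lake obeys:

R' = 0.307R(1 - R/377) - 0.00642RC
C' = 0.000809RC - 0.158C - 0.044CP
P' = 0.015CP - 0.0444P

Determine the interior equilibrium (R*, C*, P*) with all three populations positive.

R* ≈ 354, C* ≈ 2.96, P* ≈ 2.91

From dP/dt = 0: 0.015C* = 0.0444, so C* = 2.96.
From dR/dt = 0: 0.307(1 - R*/377) = 0.00642·2.96, giving R* = 377·(1 - 0.0619) = 354.
From dC/dt = 0: 0.000809·354 - 0.158 = 0.044P*, so P* = 0.128/0.044 = 2.91.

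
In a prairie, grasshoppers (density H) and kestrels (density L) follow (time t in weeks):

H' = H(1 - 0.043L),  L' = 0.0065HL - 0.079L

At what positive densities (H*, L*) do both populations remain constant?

H* ≈ 12.2, L* ≈ 23.3

Set dL/dt = 0 with L > 0: 0.0065H - 0.079 = 0, so H* = 0.079/0.0065 = 12.2.
Set dH/dt = 0 with H > 0: 1 - 0.043L = 0, so L* = 1/0.043 = 23.3.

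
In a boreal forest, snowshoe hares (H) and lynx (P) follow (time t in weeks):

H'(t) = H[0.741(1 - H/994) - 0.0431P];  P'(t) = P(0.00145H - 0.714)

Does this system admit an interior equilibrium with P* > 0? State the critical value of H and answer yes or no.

Threshold H = 492; K > 492, so yes, the predator persists.

The predator equation gives dP/dt > 0 only when H > 0.714/0.00145 = 492.
Without the predator, H → K = 994. Since 994 > 492, the predator can invade and persist.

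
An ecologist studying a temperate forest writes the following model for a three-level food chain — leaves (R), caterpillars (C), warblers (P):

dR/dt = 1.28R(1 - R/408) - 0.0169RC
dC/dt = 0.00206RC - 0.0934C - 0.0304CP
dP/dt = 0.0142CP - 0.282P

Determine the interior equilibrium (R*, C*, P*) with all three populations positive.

From dP/dt = 0: 0.0142C* = 0.282, so C* = 19.9.
From dR/dt = 0: 1.28(1 - R*/408) = 0.0169·19.9, giving R* = 408·(1 - 0.262) = 301.
From dC/dt = 0: 0.00206·301 - 0.0934 = 0.0304P*, so P* = 0.527/0.0304 = 17.3.

R* ≈ 301, C* ≈ 19.9, P* ≈ 17.3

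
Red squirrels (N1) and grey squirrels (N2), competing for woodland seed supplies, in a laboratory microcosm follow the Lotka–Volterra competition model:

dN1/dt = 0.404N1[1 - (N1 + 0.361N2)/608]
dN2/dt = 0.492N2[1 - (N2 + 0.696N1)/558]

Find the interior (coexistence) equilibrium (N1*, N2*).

N1* ≈ 543, N2* ≈ 180

Setting both brackets to zero gives the nullclines N1 + 0.361N2 = 608 and 0.696N1 + N2 = 558.
Substituting N2 = 558 - 0.696N1 into the first: N1(1 - 0.361·0.696) = 608 - 0.361·558.
So N1* = 407/0.749 = 543, and then N2* = 558 - 0.696·543 = 180.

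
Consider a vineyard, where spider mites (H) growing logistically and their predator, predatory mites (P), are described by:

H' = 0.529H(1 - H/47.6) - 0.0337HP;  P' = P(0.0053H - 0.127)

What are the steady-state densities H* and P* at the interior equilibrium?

From dP/dt = 0 with P > 0: 0.0053H* = 0.127, so H* = 24.
Substitute into dH/dt = 0: 0.529(1 - 24/47.6) = 0.0337P*.
The bracket is 0.497, giving P* = 0.263/0.0337 = 7.8.

H* ≈ 24, P* ≈ 7.8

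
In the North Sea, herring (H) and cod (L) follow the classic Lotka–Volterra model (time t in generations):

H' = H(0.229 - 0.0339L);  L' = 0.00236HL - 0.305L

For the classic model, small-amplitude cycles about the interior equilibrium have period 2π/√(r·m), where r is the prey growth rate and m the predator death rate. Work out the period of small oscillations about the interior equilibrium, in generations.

T ≈ 23.8 generations

Here r = 0.229 and m = 0.305, so r·m = 0.0698.
ω = √0.0698 = 0.264 per generation, hence T = 2π/ω ≈ 23.8 generations.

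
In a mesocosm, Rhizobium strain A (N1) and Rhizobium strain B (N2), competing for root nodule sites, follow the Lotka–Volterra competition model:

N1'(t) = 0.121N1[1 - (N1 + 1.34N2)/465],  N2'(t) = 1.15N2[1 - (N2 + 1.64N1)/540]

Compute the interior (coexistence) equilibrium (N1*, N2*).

Setting both brackets to zero gives the nullclines N1 + 1.34N2 = 465 and 1.64N1 + N2 = 540.
Substituting N2 = 540 - 1.64N1 into the first: N1(1 - 1.34·1.64) = 465 - 1.34·540.
So N1* = -259/-1.2 = 216, and then N2* = 540 - 1.64·216 = 186.

N1* ≈ 216, N2* ≈ 186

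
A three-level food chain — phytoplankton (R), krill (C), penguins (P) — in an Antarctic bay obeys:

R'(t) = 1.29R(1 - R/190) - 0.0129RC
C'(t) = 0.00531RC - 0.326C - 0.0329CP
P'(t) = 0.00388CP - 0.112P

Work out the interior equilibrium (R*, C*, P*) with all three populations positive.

From dP/dt = 0: 0.00388C* = 0.112, so C* = 28.9.
From dR/dt = 0: 1.29(1 - R*/190) = 0.0129·28.9, giving R* = 190·(1 - 0.289) = 135.
From dC/dt = 0: 0.00531·135 - 0.326 = 0.0329P*, so P* = 0.392/0.0329 = 11.9.

R* ≈ 135, C* ≈ 28.9, P* ≈ 11.9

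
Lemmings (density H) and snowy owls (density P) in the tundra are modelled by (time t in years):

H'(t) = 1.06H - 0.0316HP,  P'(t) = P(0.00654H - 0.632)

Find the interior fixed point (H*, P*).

H* ≈ 96.6, P* ≈ 33.5

Set dP/dt = 0 with P > 0: 0.00654H - 0.632 = 0, so H* = 0.632/0.00654 = 96.6.
Set dH/dt = 0 with H > 0: 1.06 - 0.0316P = 0, so P* = 1.06/0.0316 = 33.5.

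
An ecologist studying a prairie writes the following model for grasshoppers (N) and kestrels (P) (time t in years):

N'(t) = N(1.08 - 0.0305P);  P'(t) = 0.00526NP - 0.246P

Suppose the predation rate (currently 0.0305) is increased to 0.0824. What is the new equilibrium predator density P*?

P* ≈ 13.1

At the interior fixed point, setting dN/dt = 0 with N > 0 fixes P* = (prey growth rate)/(NP coefficient) — independent of the other coefficients.
With the change, P* = 1.08/0.0824 = 13.1; it falls from 35.4.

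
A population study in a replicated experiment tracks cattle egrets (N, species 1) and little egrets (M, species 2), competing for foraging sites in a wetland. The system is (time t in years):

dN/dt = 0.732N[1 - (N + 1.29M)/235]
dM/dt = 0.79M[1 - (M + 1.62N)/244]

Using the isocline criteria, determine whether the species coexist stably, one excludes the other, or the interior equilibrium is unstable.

unstable coexistence (outcome depends on initial conditions)

Compare the nullcline intercepts: K1/α12 = 235/1.29 = 182 < K2 = 244; K2/α21 = 244/1.62 = 151 < K1 = 235.
Since both are reversed, neither can invade when rare; the interior point is a saddle.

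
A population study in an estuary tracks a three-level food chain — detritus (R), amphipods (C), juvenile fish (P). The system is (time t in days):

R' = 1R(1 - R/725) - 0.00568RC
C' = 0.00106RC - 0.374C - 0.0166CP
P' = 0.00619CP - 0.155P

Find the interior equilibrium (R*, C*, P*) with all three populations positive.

From dP/dt = 0: 0.00619C* = 0.155, so C* = 25.
From dR/dt = 0: 1(1 - R*/725) = 0.00568·25, giving R* = 725·(1 - 0.142) = 622.
From dC/dt = 0: 0.00106·622 - 0.374 = 0.0166P*, so P* = 0.285/0.0166 = 17.2.

R* ≈ 622, C* ≈ 25, P* ≈ 17.2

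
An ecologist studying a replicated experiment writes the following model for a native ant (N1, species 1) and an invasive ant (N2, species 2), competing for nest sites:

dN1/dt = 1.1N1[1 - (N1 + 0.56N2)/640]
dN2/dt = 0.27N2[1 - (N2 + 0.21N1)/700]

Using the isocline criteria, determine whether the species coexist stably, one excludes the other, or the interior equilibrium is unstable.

Compare the nullcline intercepts: K1/α12 = 640/0.56 = 1140 > K2 = 700; K2/α21 = 700/0.21 = 3330 > K1 = 640.
Since both inequalities hold, each species can invade when rare, so the interior equilibrium is stable.

stable coexistence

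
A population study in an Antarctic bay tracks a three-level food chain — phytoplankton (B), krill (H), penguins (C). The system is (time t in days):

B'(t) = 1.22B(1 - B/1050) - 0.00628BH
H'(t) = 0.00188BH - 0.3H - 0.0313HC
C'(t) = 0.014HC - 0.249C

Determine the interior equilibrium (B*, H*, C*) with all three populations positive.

B* ≈ 954, H* ≈ 17.8, C* ≈ 47.7

From dC/dt = 0: 0.014H* = 0.249, so H* = 17.8.
From dB/dt = 0: 1.22(1 - B*/1050) = 0.00628·17.8, giving B* = 1050·(1 - 0.0916) = 954.
From dH/dt = 0: 0.00188·954 - 0.3 = 0.0313C*, so C* = 1.49/0.0313 = 47.7.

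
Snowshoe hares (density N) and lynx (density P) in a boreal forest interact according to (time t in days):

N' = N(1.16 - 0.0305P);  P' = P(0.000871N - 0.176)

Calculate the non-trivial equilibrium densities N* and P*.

N* ≈ 202, P* ≈ 38

Set dP/dt = 0 with P > 0: 0.000871N - 0.176 = 0, so N* = 0.176/0.000871 = 202.
Set dN/dt = 0 with N > 0: 1.16 - 0.0305P = 0, so P* = 1.16/0.0305 = 38.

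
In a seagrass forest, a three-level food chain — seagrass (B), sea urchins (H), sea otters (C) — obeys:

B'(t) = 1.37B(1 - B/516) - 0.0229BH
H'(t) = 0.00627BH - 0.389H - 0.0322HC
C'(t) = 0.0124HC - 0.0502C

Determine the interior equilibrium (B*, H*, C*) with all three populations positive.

From dC/dt = 0: 0.0124H* = 0.0502, so H* = 4.05.
From dB/dt = 0: 1.37(1 - B*/516) = 0.0229·4.05, giving B* = 516·(1 - 0.0677) = 481.
From dH/dt = 0: 0.00627·481 - 0.389 = 0.0322C*, so C* = 2.63/0.0322 = 81.6.

B* ≈ 481, H* ≈ 4.05, C* ≈ 81.6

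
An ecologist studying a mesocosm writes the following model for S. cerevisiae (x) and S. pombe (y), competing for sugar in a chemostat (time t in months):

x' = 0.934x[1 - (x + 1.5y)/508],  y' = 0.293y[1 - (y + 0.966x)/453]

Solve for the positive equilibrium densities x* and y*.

x* ≈ 382, y* ≈ 84

Setting both brackets to zero gives the nullclines x + 1.5y = 508 and 0.966x + y = 453.
Substituting y = 453 - 0.966x into the first: x(1 - 1.5·0.966) = 508 - 1.5·453.
So x* = -172/-0.449 = 382, and then y* = 453 - 0.966·382 = 84.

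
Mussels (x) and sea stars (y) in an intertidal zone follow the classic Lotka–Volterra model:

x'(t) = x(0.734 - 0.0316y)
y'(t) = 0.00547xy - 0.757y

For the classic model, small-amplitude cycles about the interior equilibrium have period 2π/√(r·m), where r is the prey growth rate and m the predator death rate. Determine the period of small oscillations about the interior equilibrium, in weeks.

T ≈ 8.43 weeks

Here r = 0.734 and m = 0.757, so r·m = 0.556.
ω = √0.556 = 0.745 per week, hence T = 2π/ω ≈ 8.43 weeks.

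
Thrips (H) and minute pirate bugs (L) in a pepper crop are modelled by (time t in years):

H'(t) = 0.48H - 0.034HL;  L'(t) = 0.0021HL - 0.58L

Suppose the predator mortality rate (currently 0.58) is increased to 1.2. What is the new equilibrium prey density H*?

H* ≈ 571

At the interior fixed point, setting dL/dt = 0 with L > 0 fixes H* = (predator death rate)/(HL coefficient) — independent of the other coefficients.
With the change, H* = 1.2/0.0021 = 571; it rises from 276.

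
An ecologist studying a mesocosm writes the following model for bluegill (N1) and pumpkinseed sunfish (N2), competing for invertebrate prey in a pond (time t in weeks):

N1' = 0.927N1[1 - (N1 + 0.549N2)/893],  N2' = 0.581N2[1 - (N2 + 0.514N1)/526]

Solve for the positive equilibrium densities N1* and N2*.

N1* ≈ 842, N2* ≈ 93.3

Setting both brackets to zero gives the nullclines N1 + 0.549N2 = 893 and 0.514N1 + N2 = 526.
Substituting N2 = 526 - 0.514N1 into the first: N1(1 - 0.549·0.514) = 893 - 0.549·526.
So N1* = 604/0.718 = 842, and then N2* = 526 - 0.514·842 = 93.3.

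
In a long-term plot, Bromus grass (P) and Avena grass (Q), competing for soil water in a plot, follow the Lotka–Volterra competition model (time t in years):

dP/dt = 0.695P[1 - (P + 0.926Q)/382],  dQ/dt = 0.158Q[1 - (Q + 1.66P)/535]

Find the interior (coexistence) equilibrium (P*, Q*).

Setting both brackets to zero gives the nullclines P + 0.926Q = 382 and 1.66P + Q = 535.
Substituting Q = 535 - 1.66P into the first: P(1 - 0.926·1.66) = 382 - 0.926·535.
So P* = -113/-0.537 = 211, and then Q* = 535 - 1.66·211 = 185.

P* ≈ 211, Q* ≈ 185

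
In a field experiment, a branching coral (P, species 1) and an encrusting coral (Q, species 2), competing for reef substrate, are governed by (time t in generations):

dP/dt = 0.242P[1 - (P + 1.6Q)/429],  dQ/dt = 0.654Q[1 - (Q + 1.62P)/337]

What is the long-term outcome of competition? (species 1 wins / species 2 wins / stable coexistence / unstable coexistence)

Compare the nullcline intercepts: K1/α12 = 429/1.6 = 268 < K2 = 337; K2/α21 = 337/1.62 = 208 < K1 = 429.
Since both are reversed, neither can invade when rare; the interior point is a saddle.

unstable coexistence (outcome depends on initial conditions)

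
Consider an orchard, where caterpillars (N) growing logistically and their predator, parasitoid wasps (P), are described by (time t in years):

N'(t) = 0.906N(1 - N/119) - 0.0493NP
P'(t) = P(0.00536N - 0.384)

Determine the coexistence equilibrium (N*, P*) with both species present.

From dP/dt = 0 with P > 0: 0.00536N* = 0.384, so N* = 71.6.
Substitute into dN/dt = 0: 0.906(1 - 71.6/119) = 0.0493P*.
The bracket is 0.398, giving P* = 0.361/0.0493 = 7.31.

N* ≈ 71.6, P* ≈ 7.31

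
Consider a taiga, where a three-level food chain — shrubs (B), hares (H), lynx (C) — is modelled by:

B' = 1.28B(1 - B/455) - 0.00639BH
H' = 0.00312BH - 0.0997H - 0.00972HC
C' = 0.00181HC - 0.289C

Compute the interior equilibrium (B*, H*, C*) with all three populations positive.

From dC/dt = 0: 0.00181H* = 0.289, so H* = 160.
From dB/dt = 0: 1.28(1 - B*/455) = 0.00639·160, giving B* = 455·(1 - 0.797) = 92.3.
From dH/dt = 0: 0.00312·92.3 - 0.0997 = 0.00972C*, so C* = 0.188/0.00972 = 19.4.

B* ≈ 92.3, H* ≈ 160, C* ≈ 19.4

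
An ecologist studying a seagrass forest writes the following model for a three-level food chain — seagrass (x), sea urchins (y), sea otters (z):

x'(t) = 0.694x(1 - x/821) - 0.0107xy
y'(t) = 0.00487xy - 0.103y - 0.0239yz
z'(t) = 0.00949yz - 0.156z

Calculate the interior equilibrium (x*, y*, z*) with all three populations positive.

From dz/dt = 0: 0.00949y* = 0.156, so y* = 16.4.
From dx/dt = 0: 0.694(1 - x*/821) = 0.0107·16.4, giving x* = 821·(1 - 0.253) = 613.
From dy/dt = 0: 0.00487·613 - 0.103 = 0.0239z*, so z* = 2.88/0.0239 = 121.

x* ≈ 613, y* ≈ 16.4, z* ≈ 121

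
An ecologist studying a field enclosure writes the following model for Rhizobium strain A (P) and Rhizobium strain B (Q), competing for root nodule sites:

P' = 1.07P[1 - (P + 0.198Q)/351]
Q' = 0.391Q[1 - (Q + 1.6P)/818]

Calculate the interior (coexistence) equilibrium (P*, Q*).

Setting both brackets to zero gives the nullclines P + 0.198Q = 351 and 1.6P + Q = 818.
Substituting Q = 818 - 1.6P into the first: P(1 - 0.198·1.6) = 351 - 0.198·818.
So P* = 189/0.683 = 277, and then Q* = 818 - 1.6·277 = 375.

P* ≈ 277, Q* ≈ 375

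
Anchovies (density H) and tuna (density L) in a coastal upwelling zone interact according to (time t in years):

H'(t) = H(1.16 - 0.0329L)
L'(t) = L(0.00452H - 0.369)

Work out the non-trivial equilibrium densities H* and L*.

Set dL/dt = 0 with L > 0: 0.00452H - 0.369 = 0, so H* = 0.369/0.00452 = 81.6.
Set dH/dt = 0 with H > 0: 1.16 - 0.0329L = 0, so L* = 1.16/0.0329 = 35.3.

H* ≈ 81.6, L* ≈ 35.3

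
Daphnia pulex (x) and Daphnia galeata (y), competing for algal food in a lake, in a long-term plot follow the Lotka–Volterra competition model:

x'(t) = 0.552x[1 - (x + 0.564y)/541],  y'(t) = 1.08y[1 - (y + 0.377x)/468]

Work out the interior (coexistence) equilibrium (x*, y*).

x* ≈ 352, y* ≈ 335

Setting both brackets to zero gives the nullclines x + 0.564y = 541 and 0.377x + y = 468.
Substituting y = 468 - 0.377x into the first: x(1 - 0.564·0.377) = 541 - 0.564·468.
So x* = 277/0.787 = 352, and then y* = 468 - 0.377·352 = 335.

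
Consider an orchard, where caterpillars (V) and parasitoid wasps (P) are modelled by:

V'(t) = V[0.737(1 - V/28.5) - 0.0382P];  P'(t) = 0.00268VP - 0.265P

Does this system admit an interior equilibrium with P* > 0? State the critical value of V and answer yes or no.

The predator equation gives dP/dt > 0 only when V > 0.265/0.00268 = 98.9.
Without the predator, V → K = 28.5. Since 28.5 < 98.9, the predator cannot invade.

Threshold V = 98.9; K < 98.9, so no, the predator goes extinct.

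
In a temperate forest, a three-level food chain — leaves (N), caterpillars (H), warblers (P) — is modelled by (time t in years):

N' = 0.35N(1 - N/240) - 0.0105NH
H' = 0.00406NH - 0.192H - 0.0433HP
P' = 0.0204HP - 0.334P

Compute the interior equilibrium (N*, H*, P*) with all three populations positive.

From dP/dt = 0: 0.0204H* = 0.334, so H* = 16.4.
From dN/dt = 0: 0.35(1 - N*/240) = 0.0105·16.4, giving N* = 240·(1 - 0.491) = 122.
From dH/dt = 0: 0.00406·122 - 0.192 = 0.0433P*, so P* = 0.304/0.0433 = 7.02.

N* ≈ 122, H* ≈ 16.4, P* ≈ 7.02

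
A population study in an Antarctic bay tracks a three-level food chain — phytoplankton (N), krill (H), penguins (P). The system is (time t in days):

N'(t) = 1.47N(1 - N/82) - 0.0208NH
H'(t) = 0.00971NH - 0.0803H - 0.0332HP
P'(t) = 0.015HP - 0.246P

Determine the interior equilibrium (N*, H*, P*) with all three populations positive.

From dP/dt = 0: 0.015H* = 0.246, so H* = 16.4.
From dN/dt = 0: 1.47(1 - N*/82) = 0.0208·16.4, giving N* = 82·(1 - 0.232) = 63.
From dH/dt = 0: 0.00971·63 - 0.0803 = 0.0332P*, so P* = 0.531/0.0332 = 16.

N* ≈ 63, H* ≈ 16.4, P* ≈ 16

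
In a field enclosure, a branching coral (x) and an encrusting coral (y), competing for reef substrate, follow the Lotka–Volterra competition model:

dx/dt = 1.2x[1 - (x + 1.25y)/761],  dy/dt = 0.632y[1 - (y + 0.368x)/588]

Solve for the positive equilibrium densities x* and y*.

Setting both brackets to zero gives the nullclines x + 1.25y = 761 and 0.368x + y = 588.
Substituting y = 588 - 0.368x into the first: x(1 - 1.25·0.368) = 761 - 1.25·588.
So x* = 26/0.54 = 48.1, and then y* = 588 - 0.368·48.1 = 570.

x* ≈ 48.1, y* ≈ 570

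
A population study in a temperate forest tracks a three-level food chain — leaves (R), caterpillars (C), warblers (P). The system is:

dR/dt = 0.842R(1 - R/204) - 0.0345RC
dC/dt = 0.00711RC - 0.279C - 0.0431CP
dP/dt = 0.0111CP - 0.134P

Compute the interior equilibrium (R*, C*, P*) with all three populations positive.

R* ≈ 103, C* ≈ 12.1, P* ≈ 10.5

From dP/dt = 0: 0.0111C* = 0.134, so C* = 12.1.
From dR/dt = 0: 0.842(1 - R*/204) = 0.0345·12.1, giving R* = 204·(1 - 0.495) = 103.
From dC/dt = 0: 0.00711·103 - 0.279 = 0.0431P*, so P* = 0.454/0.0431 = 10.5.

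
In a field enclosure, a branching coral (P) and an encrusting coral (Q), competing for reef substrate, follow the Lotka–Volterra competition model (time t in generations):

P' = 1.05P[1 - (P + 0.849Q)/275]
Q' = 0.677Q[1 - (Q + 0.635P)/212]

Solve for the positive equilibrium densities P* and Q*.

Setting both brackets to zero gives the nullclines P + 0.849Q = 275 and 0.635P + Q = 212.
Substituting Q = 212 - 0.635P into the first: P(1 - 0.849·0.635) = 275 - 0.849·212.
So P* = 95/0.461 = 206, and then Q* = 212 - 0.635·206 = 81.1.

P* ≈ 206, Q* ≈ 81.1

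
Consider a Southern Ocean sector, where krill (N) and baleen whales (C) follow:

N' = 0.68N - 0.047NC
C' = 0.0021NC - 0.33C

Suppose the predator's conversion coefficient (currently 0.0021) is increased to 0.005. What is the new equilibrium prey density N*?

At the interior fixed point, setting dC/dt = 0 with C > 0 fixes N* = (predator death rate)/(NC coefficient) — independent of the other coefficients.
With the change, N* = 0.33/0.005 = 66; it falls from 157.

N* ≈ 66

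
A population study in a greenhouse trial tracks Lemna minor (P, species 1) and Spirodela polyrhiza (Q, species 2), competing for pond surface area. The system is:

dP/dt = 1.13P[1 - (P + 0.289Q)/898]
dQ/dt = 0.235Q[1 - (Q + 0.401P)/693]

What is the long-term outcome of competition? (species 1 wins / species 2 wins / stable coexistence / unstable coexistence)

Compare the nullcline intercepts: K1/α12 = 898/0.289 = 3110 > K2 = 693; K2/α21 = 693/0.401 = 1730 > K1 = 898.
Since both inequalities hold, each species can invade when rare, so the interior equilibrium is stable.

stable coexistence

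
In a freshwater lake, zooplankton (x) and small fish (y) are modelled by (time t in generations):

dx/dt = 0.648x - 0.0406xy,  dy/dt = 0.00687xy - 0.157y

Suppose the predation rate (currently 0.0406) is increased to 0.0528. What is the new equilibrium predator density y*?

At the interior fixed point, setting dx/dt = 0 with x > 0 fixes y* = (prey growth rate)/(xy coefficient) — independent of the other coefficients.
With the change, y* = 0.648/0.0528 = 12.3; it falls from 16.

y* ≈ 12.3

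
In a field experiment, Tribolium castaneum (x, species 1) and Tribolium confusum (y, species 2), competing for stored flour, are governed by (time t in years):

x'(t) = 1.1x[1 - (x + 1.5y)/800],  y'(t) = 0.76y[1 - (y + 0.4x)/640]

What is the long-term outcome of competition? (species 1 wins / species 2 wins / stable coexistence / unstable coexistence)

species 2 excludes species 1

Compare the nullcline intercepts: K1/α12 = 800/1.5 = 533 < K2 = 640; K2/α21 = 640/0.4 = 1600 > K1 = 800.
Since the inequalities point opposite ways, species 2 can invade but species 1 cannot.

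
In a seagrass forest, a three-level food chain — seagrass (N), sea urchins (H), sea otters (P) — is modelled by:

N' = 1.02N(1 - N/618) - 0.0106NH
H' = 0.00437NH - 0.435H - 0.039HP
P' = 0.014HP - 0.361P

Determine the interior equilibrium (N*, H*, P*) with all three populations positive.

From dP/dt = 0: 0.014H* = 0.361, so H* = 25.8.
From dN/dt = 0: 1.02(1 - N*/618) = 0.0106·25.8, giving N* = 618·(1 - 0.268) = 452.
From dH/dt = 0: 0.00437·452 - 0.435 = 0.039P*, so P* = 1.54/0.039 = 39.5.

N* ≈ 452, H* ≈ 25.8, P* ≈ 39.5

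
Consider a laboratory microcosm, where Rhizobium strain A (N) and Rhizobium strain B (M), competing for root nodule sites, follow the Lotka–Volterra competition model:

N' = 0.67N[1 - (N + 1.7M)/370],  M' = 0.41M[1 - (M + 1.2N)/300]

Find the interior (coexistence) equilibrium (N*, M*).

N* ≈ 135, M* ≈ 138

Setting both brackets to zero gives the nullclines N + 1.7M = 370 and 1.2N + M = 300.
Substituting M = 300 - 1.2N into the first: N(1 - 1.7·1.2) = 370 - 1.7·300.
So N* = -140/-1.04 = 135, and then M* = 300 - 1.2·135 = 138.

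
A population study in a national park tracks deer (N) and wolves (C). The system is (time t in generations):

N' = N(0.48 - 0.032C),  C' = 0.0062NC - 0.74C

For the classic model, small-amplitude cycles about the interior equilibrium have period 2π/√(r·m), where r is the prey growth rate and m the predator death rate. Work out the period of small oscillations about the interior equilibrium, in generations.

T ≈ 10.5 generations

Here r = 0.48 and m = 0.74, so r·m = 0.355.
ω = √0.355 = 0.596 per generation, hence T = 2π/ω ≈ 10.5 generations.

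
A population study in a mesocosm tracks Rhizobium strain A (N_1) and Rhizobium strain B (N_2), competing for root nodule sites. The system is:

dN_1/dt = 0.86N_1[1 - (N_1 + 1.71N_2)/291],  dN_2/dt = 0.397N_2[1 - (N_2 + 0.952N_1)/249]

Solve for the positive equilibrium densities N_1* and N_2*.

Setting both brackets to zero gives the nullclines N_1 + 1.71N_2 = 291 and 0.952N_1 + N_2 = 249.
Substituting N_2 = 249 - 0.952N_1 into the first: N_1(1 - 1.71·0.952) = 291 - 1.71·249.
So N_1* = -135/-0.628 = 215, and then N_2* = 249 - 0.952·215 = 44.6.

N_1* ≈ 215, N_2* ≈ 44.6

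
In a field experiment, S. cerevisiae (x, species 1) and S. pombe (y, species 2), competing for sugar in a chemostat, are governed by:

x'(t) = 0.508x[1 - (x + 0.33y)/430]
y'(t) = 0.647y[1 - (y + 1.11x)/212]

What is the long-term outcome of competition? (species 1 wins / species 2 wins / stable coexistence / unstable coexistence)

Compare the nullcline intercepts: K1/α12 = 430/0.33 = 1300 > K2 = 212; K2/α21 = 212/1.11 = 191 < K1 = 430.
Since the inequalities point opposite ways, species 1 can invade but species 2 cannot.

species 1 excludes species 2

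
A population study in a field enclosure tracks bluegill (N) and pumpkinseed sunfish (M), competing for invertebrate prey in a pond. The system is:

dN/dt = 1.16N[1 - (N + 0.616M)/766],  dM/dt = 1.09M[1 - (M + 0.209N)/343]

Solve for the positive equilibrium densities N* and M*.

Setting both brackets to zero gives the nullclines N + 0.616M = 766 and 0.209N + M = 343.
Substituting M = 343 - 0.209N into the first: N(1 - 0.616·0.209) = 766 - 0.616·343.
So N* = 555/0.871 = 637, and then M* = 343 - 0.209·637 = 210.

N* ≈ 637, M* ≈ 210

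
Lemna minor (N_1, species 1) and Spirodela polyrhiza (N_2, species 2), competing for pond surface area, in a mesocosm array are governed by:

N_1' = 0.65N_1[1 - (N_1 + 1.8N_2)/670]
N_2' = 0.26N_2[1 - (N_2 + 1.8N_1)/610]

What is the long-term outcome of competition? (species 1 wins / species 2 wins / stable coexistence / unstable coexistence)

Compare the nullcline intercepts: K1/α12 = 670/1.8 = 372 < K2 = 610; K2/α21 = 610/1.8 = 339 < K1 = 670.
Since both are reversed, neither can invade when rare; the interior point is a saddle.

unstable coexistence (outcome depends on initial conditions)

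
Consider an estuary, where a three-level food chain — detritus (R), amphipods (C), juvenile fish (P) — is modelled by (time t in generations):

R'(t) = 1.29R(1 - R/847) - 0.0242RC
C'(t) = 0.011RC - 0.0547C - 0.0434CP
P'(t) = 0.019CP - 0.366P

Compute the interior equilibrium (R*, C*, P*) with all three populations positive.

R* ≈ 541, C* ≈ 19.3, P* ≈ 136

From dP/dt = 0: 0.019C* = 0.366, so C* = 19.3.
From dR/dt = 0: 1.29(1 - R*/847) = 0.0242·19.3, giving R* = 847·(1 - 0.361) = 541.
From dC/dt = 0: 0.011·541 - 0.0547 = 0.0434P*, so P* = 5.9/0.0434 = 136.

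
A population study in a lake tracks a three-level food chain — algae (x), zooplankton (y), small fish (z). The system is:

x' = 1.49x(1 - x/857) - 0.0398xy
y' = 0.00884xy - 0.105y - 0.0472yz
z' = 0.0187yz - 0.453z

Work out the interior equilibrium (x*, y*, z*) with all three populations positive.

From dz/dt = 0: 0.0187y* = 0.453, so y* = 24.2.
From dx/dt = 0: 1.49(1 - x*/857) = 0.0398·24.2, giving x* = 857·(1 - 0.647) = 302.
From dy/dt = 0: 0.00884·302 - 0.105 = 0.0472z*, so z* = 2.57/0.0472 = 54.4.

x* ≈ 302, y* ≈ 24.2, z* ≈ 54.4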